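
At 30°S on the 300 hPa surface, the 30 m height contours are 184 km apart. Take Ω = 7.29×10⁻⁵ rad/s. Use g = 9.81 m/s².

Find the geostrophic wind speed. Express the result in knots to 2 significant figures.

43 knots

Coriolis parameter at 30°S:
f = 2Ω sin φ = 2 × 7.29×10⁻⁵ × sin 30° = 7.29×10⁻⁵ s⁻¹
Height gradient: |∂Z/∂n| = 30 m / 184000 m = 1.63×10⁻⁴
On a pressure surface, geostrophic balance gives V_g = (g/f)|∂Z/∂n|:
V_g = 9.81 × 1.63×10⁻⁴ / 7.29×10⁻⁵ = 21.9 m/s
Converting: 21.9 m/s × 1.944 = 43 knots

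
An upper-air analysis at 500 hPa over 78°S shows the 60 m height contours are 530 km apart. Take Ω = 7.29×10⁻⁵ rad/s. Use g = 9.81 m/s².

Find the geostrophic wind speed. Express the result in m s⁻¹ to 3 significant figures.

Coriolis parameter at 78°S:
f = 2Ω sin φ = 2 × 7.29×10⁻⁵ × sin 78° = 1.43×10⁻⁴ s⁻¹
Height gradient: |∂Z/∂n| = 60 m / 530000 m = 1.13×10⁻⁴
On a pressure surface, geostrophic balance gives V_g = (g/f)|∂Z/∂n|:
V_g = 9.81 × 1.13×10⁻⁴ / 1.43×10⁻⁴ = 7.79 m/s

7.79 m s⁻¹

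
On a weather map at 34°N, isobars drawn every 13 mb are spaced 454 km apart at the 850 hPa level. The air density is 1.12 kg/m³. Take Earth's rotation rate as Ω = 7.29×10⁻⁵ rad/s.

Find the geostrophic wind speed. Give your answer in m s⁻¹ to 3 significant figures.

Coriolis parameter at 34°N:
f = 2Ω sin φ = 2 × 7.29×10⁻⁵ × sin 34° = 8.15×10⁻⁵ s⁻¹
Pressure gradient: |∂P/∂n| = 1300 Pa / 454000 m = 2.86×10⁻³ Pa/m
Geostrophic balance (pressure-gradient force = Coriolis force):
V_g = (1/(fρ)) |∂P/∂n| = 2.86×10⁻³ / (8.15×10⁻⁵ × 1.12) = 31.4 m/s

31.4 m s⁻¹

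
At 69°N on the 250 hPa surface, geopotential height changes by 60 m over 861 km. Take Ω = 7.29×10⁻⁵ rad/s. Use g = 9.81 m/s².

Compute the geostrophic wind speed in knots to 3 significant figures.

9.76 knots

Coriolis parameter at 69°N:
f = 2Ω sin φ = 2 × 7.29×10⁻⁵ × sin 69° = 1.36×10⁻⁴ s⁻¹
Height gradient: |∂Z/∂n| = 60 m / 861000 m = 6.97×10⁻⁵
On a pressure surface, geostrophic balance gives V_g = (g/f)|∂Z/∂n|:
V_g = 9.81 × 6.97×10⁻⁵ / 1.36×10⁻⁴ = 5.02 m/s
Converting: 5.02 m/s × 1.944 = 9.76 knots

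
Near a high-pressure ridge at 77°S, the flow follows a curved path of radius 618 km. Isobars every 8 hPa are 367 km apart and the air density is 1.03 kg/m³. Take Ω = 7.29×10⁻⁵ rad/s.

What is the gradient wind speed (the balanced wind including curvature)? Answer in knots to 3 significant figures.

Coriolis parameter at 77°S:
f = 2Ω sin φ = 2 × 7.29×10⁻⁵ × sin 77° = 1.42×10⁻⁴ s⁻¹
Pressure gradient: |∂P/∂n| = 800 Pa / 367000 m = 2.18×10⁻³ Pa/m
Geostrophic speed: V_g = |∂P/∂n|/(fρ) = 2.18×10⁻³/(1.42×10⁻⁴ × 1.03) = 14.9 m/s
Around a high, pressure-gradient force acts outward with centrifugal, so Coriolis balances both:
fV = (1/ρ)|∂P/∂n| + V²/R  →  V² − fR·V + fR·V_g = 0
With fR = 1.42×10⁻⁴ × 618×10³ m = 87.8 m/s:
V = [fR − √((fR)² − 4 fR V_g)]/2 = [87.8 − √(87.8² − 4×87.8×14.9)]/2 = 19 m/s
Supergeostrophic (V > V_g = 14.9 m/s), as expected around a high.
Converting: 19 m/s × 1.944 = 37.0 knots

37.0 knots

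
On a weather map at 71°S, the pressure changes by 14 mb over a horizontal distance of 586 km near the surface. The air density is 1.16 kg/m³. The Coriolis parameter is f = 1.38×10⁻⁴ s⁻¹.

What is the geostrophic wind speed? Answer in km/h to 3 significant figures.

53.7 km/h

Pressure gradient: |∂P/∂n| = 1400 Pa / 586000 m = 2.39×10⁻³ Pa/m
Geostrophic balance (pressure-gradient force = Coriolis force):
V_g = (1/(fρ)) |∂P/∂n| = 2.39×10⁻³ / (1.38×10⁻⁴ × 1.16) = 14.9 m/s
Converting: 14.9 m/s × 3.6 = 53.7 km/h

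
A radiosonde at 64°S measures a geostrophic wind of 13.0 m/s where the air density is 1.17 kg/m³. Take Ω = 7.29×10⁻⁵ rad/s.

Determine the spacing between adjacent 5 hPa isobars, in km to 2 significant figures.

Coriolis parameter at 64°S:
f = 2Ω sin φ = 2 × 7.29×10⁻⁵ × sin 64° = 1.31×10⁻⁴ s⁻¹
Geostrophic balance rearranged: |∂P/∂n| = f ρ V_g
|∂P/∂n| = 1.31×10⁻⁴ × 1.17 × 13.0 = 1.99×10⁻³ Pa/m
Isobar spacing: Δn = ΔP/|∂P/∂n| = 500 Pa / 1.99×10⁻³ Pa/m = 250855 m ≈ 250 km

250 km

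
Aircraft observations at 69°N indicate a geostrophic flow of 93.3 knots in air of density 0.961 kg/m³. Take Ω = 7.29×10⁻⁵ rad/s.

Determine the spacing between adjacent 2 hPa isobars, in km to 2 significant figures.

32 km

Coriolis parameter at 69°N:
f = 2Ω sin φ = 2 × 7.29×10⁻⁵ × sin 69° = 1.36×10⁻⁴ s⁻¹
Wind speed in SI: 93.3 knots = 48.0 m/s
Geostrophic balance rearranged: |∂P/∂n| = f ρ V_g
|∂P/∂n| = 1.36×10⁻⁴ × 0.961 × 48.0 = 6.28×10⁻³ Pa/m
Isobar spacing: Δn = ΔP/|∂P/∂n| = 200 Pa / 6.28×10⁻³ Pa/m = 31855 m ≈ 32 km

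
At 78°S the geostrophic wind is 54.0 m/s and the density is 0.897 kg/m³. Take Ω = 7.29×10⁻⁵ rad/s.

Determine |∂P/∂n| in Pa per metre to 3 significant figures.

6.91×10⁻³ Pa/m

Coriolis parameter at 78°S:
f = 2Ω sin φ = 2 × 7.29×10⁻⁵ × sin 78° = 1.43×10⁻⁴ s⁻¹
Geostrophic balance rearranged: |∂P/∂n| = f ρ V_g
|∂P/∂n| = 1.43×10⁻⁴ × 0.897 × 54.0 = 6.91×10⁻³ Pa/m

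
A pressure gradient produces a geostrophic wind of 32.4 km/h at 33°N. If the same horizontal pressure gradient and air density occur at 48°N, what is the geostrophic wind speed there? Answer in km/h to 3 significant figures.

With the same pressure gradient and density, V_g ∝ 1/f ∝ 1/sin φ.
V₂ = V₁ · sin φ₁ / sin φ₂ = 32.4 × sin 33° / sin 48°
V₂ = 32.4 × 0.5446/0.7431 = 23.7 km/h

23.7 km/h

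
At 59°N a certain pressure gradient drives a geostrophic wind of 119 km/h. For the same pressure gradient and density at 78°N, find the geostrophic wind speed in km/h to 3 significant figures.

With the same pressure gradient and density, V_g ∝ 1/f ∝ 1/sin φ.
V₂ = V₁ · sin φ₁ / sin φ₂ = 119 × sin 59° / sin 78°
V₂ = 119 × 0.8572/0.9781 = 104 km/h

104 km/h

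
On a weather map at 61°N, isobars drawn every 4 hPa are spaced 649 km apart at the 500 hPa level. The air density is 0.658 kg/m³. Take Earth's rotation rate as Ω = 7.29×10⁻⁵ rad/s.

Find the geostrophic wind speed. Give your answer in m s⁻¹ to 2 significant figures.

Coriolis parameter at 61°N:
f = 2Ω sin φ = 2 × 7.29×10⁻⁵ × sin 61° = 1.28×10⁻⁴ s⁻¹
Pressure gradient: |∂P/∂n| = 400 Pa / 649000 m = 6.16×10⁻⁴ Pa/m
Geostrophic balance (pressure-gradient force = Coriolis force):
V_g = (1/(fρ)) |∂P/∂n| = 6.16×10⁻⁴ / (1.28×10⁻⁴ × 0.658) = 7.35 m/s

7.3 m s⁻¹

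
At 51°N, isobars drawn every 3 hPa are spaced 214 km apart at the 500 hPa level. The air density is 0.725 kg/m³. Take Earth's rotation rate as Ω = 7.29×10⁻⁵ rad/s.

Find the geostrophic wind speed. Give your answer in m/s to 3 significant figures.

Coriolis parameter at 51°N:
f = 2Ω sin φ = 2 × 7.29×10⁻⁵ × sin 51° = 1.13×10⁻⁴ s⁻¹
Pressure gradient: |∂P/∂n| = 300 Pa / 214000 m = 1.40×10⁻³ Pa/m
Geostrophic balance (pressure-gradient force = Coriolis force):
V_g = (1/(fρ)) |∂P/∂n| = 1.40×10⁻³ / (1.13×10⁻⁴ × 0.725) = 17.1 m/s

17.1 m/s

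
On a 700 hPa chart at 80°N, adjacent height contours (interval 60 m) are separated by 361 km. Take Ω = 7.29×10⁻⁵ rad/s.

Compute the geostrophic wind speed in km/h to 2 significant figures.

41 km/h

Coriolis parameter at 80°N:
f = 2Ω sin φ = 2 × 7.29×10⁻⁵ × sin 80° = 1.44×10⁻⁴ s⁻¹
Height gradient: |∂Z/∂n| = 60 m / 361000 m = 1.66×10⁻⁴
On a pressure surface, geostrophic balance gives V_g = (g/f)|∂Z/∂n|:
V_g = 9.81 × 1.66×10⁻⁴ / 1.44×10⁻⁴ = 11.4 m/s
Converting: 11.4 m/s × 3.6 = 41 km/h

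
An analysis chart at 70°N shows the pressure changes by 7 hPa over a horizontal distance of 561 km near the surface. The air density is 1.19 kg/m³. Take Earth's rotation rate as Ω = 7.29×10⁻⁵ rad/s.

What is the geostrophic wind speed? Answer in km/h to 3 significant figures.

Coriolis parameter at 70°N:
f = 2Ω sin φ = 2 × 7.29×10⁻⁵ × sin 70° = 1.37×10⁻⁴ s⁻¹
Pressure gradient: |∂P/∂n| = 700 Pa / 561000 m = 1.25×10⁻³ Pa/m
Geostrophic balance (pressure-gradient force = Coriolis force):
V_g = (1/(fρ)) |∂P/∂n| = 1.25×10⁻³ / (1.37×10⁻⁴ × 1.19) = 7.65 m/s
Converting: 7.65 m/s × 3.6 = 27.6 km/h

27.6 km/h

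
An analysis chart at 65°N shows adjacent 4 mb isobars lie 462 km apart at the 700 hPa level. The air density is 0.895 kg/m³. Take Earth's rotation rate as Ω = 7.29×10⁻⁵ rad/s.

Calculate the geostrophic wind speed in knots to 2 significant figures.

Coriolis parameter at 65°N:
f = 2Ω sin φ = 2 × 7.29×10⁻⁵ × sin 65° = 1.32×10⁻⁴ s⁻¹
Pressure gradient: |∂P/∂n| = 400 Pa / 462000 m = 8.66×10⁻⁴ Pa/m
Geostrophic balance (pressure-gradient force = Coriolis force):
V_g = (1/(fρ)) |∂P/∂n| = 8.66×10⁻⁴ / (1.32×10⁻⁴ × 0.895) = 7.32 m/s
Converting: 7.32 m/s × 1.944 = 14 knots

14 knots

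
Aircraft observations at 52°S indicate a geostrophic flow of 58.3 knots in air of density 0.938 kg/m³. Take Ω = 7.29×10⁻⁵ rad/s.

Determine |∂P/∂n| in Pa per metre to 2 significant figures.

Coriolis parameter at 52°S:
f = 2Ω sin φ = 2 × 7.29×10⁻⁵ × sin 52° = 1.15×10⁻⁴ s⁻¹
Wind speed in SI: 58.3 knots = 30.0 m/s
Geostrophic balance rearranged: |∂P/∂n| = f ρ V_g
|∂P/∂n| = 1.15×10⁻⁴ × 0.938 × 30.0 = 3.23×10⁻³ Pa/m

3.2×10⁻³ Pa/m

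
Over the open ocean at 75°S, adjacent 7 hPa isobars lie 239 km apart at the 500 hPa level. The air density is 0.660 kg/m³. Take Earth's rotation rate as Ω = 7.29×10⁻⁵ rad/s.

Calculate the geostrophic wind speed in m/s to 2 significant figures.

Coriolis parameter at 75°S:
f = 2Ω sin φ = 2 × 7.29×10⁻⁵ × sin 75° = 1.41×10⁻⁴ s⁻¹
Pressure gradient: |∂P/∂n| = 700 Pa / 239000 m = 2.93×10⁻³ Pa/m
Geostrophic balance (pressure-gradient force = Coriolis force):
V_g = (1/(fρ)) |∂P/∂n| = 2.93×10⁻³ / (1.41×10⁻⁴ × 0.660) = 31.5 m/s

32 m/s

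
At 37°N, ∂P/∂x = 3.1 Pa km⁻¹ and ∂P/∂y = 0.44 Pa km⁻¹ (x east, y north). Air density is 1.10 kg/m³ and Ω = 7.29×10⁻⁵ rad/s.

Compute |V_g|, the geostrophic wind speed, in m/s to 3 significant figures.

32.4 m/s

Coriolis parameter at 37°N:
f = 2Ω sin φ = 2 × 7.29×10⁻⁵ × sin 37° = 8.77×10⁻⁵ s⁻¹
Component geostrophic relations (x east, y north):
u_g = −(1/(fρ)) ∂P/∂y,  v_g = (1/(fρ)) ∂P/∂x
u_g = −(0.44×10⁻³)/(8.77×10⁻⁵ × 1.10) = −4.56 m/s;  v_g = (3.1×10⁻³)/(8.77×10⁻⁵ × 1.10) = 32.1 m/s
|V_g| = √(u_g² + v_g²) = 32.4 m/s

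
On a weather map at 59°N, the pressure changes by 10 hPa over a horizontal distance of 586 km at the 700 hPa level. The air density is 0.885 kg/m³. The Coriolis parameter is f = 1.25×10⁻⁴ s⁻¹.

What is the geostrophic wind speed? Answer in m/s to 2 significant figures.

15 m/s

Pressure gradient: |∂P/∂n| = 1000 Pa / 586000 m = 1.71×10⁻³ Pa/m
Geostrophic balance (pressure-gradient force = Coriolis force):
V_g = (1/(fρ)) |∂P/∂n| = 1.71×10⁻³ / (1.25×10⁻⁴ × 0.885) = 15.4 m/s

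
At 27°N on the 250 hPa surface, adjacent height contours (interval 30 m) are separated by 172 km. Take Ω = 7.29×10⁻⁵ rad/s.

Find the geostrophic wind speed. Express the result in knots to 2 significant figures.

50 knots

Coriolis parameter at 27°N:
f = 2Ω sin φ = 2 × 7.29×10⁻⁵ × sin 27° = 6.62×10⁻⁵ s⁻¹
Height gradient: |∂Z/∂n| = 30 m / 172000 m = 1.74×10⁻⁴
On a pressure surface, geostrophic balance gives V_g = (g/f)|∂Z/∂n|:
V_g = 9.81 × 1.74×10⁻⁴ / 6.62×10⁻⁵ = 25.8 m/s
Converting: 25.8 m/s × 1.944 = 50 knots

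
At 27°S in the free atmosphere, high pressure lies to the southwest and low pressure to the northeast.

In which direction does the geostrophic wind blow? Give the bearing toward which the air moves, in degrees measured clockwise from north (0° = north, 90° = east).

The pressure-gradient force points toward the northeast (bearing 045°).
Geostrophic balance: in the Southern Hemisphere the Coriolis force deflects motion to the left, so the geostrophic wind blows 90° to the left of the pressure-gradient force (low pressure on the right).
Rotating 045° by 90° counterclockwise gives 315° — the wind blows toward the northwest.

315°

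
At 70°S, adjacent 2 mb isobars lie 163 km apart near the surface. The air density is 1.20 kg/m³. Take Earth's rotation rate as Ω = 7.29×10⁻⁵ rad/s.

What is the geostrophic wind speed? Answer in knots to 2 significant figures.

15 knots

Coriolis parameter at 70°S:
f = 2Ω sin φ = 2 × 7.29×10⁻⁵ × sin 70° = 1.37×10⁻⁴ s⁻¹
Pressure gradient: |∂P/∂n| = 200 Pa / 163000 m = 1.23×10⁻³ Pa/m
Geostrophic balance (pressure-gradient force = Coriolis force):
V_g = (1/(fρ)) |∂P/∂n| = 1.23×10⁻³ / (1.37×10⁻⁴ × 1.20) = 7.46 m/s
Converting: 7.46 m/s × 1.944 = 15 knots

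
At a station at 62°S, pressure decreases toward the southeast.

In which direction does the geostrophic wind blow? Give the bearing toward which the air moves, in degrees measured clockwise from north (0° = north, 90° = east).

The pressure-gradient force points toward the southeast (bearing 135°).
Geostrophic balance: in the Southern Hemisphere the Coriolis force deflects motion to the left, so the geostrophic wind blows 90° to the left of the pressure-gradient force (low pressure on the right).
Rotating 135° by 90° counterclockwise gives 045° — the wind blows toward the northeast.

045°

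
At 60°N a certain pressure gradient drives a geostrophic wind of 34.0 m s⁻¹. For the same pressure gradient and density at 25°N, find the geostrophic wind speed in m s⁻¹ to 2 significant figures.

With the same pressure gradient and density, V_g ∝ 1/f ∝ 1/sin φ.
V₂ = V₁ · sin φ₁ / sin φ₂ = 34.0 × sin 60° / sin 25°
V₂ = 34.0 × 0.8660/0.4226 = 70 m s⁻¹

70 m s⁻¹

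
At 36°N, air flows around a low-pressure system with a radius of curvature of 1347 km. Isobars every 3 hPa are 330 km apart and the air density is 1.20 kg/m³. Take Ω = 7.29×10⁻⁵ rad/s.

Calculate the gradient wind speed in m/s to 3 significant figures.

8.25 m/s

Coriolis parameter at 36°N:
f = 2Ω sin φ = 2 × 7.29×10⁻⁵ × sin 36° = 8.57×10⁻⁵ s⁻¹
Pressure gradient: |∂P/∂n| = 300 Pa / 330000 m = 9.09×10⁻⁴ Pa/m
Geostrophic speed: V_g = |∂P/∂n|/(fρ) = 9.09×10⁻⁴/(8.57×10⁻⁵ × 1.20) = 8.84 m/s
Around a low, centrifugal force acts outward with Coriolis, so pressure-gradient force balances both:
(1/ρ)|∂P/∂n| = fV + V²/R  →  V² + fR·V − fR·V_g = 0
With fR = 8.57×10⁻⁵ × 1347×10³ m = 115 m/s:
V = [−fR + √((fR)² + 4 fR V_g)]/2 = [−115 + √(115² + 4×115×8.84)]/2 = 8.25 m/s
Subgeostrophic (V < V_g = 8.84 m/s), as expected around a low.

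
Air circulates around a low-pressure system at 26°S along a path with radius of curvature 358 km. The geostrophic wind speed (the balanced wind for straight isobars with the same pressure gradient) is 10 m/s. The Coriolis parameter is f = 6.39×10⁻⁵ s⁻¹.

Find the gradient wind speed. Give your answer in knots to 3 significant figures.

Around a low, centrifugal force acts outward with Coriolis, so pressure-gradient force balances both:
(1/ρ)|∂P/∂n| = fV + V²/R  →  V² + fR·V − fR·V_g = 0
With fR = 6.39×10⁻⁵ × 358×10³ m = 22.9 m/s:
V = [−fR + √((fR)² + 4 fR V_g)]/2 = [−22.9 + √(22.9² + 4×22.9×10)]/2 = 7.52 m/s
Subgeostrophic (V < V_g = 10 m/s), as expected around a low.
Converting: 7.52 m/s × 1.944 = 14.6 knots

14.6 knots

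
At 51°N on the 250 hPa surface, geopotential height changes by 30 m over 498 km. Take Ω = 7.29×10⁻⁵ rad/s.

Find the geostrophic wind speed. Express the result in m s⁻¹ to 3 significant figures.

Coriolis parameter at 51°N:
f = 2Ω sin φ = 2 × 7.29×10⁻⁵ × sin 51° = 1.13×10⁻⁴ s⁻¹
Height gradient: |∂Z/∂n| = 30 m / 498000 m = 6.02×10⁻⁵
On a pressure surface, geostrophic balance gives V_g = (g/f)|∂Z/∂n|:
V_g = 9.81 × 6.02×10⁻⁵ / 1.13×10⁻⁴ = 5.22 m/s

5.22 m s⁻¹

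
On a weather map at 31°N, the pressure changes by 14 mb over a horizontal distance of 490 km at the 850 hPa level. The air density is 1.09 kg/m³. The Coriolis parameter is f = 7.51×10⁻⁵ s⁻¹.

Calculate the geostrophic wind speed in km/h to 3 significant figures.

Pressure gradient: |∂P/∂n| = 1400 Pa / 490000 m = 2.86×10⁻³ Pa/m
Geostrophic balance (pressure-gradient force = Coriolis force):
V_g = (1/(fρ)) |∂P/∂n| = 2.86×10⁻³ / (7.51×10⁻⁵ × 1.09) = 34.9 m/s
Converting: 34.9 m/s × 3.6 = 126 km/h

126 km/h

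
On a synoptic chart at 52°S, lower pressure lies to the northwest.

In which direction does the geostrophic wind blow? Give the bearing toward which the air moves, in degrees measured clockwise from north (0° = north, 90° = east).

225°

The pressure-gradient force points toward the northwest (bearing 315°).
Geostrophic balance: in the Southern Hemisphere the Coriolis force deflects motion to the left, so the geostrophic wind blows 90° to the left of the pressure-gradient force (low pressure on the right).
Rotating 315° by 90° counterclockwise gives 225° — the wind blows toward the southwest.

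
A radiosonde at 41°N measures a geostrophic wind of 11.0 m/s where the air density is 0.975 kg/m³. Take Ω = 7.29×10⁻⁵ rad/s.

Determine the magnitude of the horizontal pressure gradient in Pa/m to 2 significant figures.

Coriolis parameter at 41°N:
f = 2Ω sin φ = 2 × 7.29×10⁻⁵ × sin 41° = 9.57×10⁻⁵ s⁻¹
Geostrophic balance rearranged: |∂P/∂n| = f ρ V_g
|∂P/∂n| = 9.57×10⁻⁵ × 0.975 × 11.0 = 1.03×10⁻³ Pa/m

1.0×10⁻³ Pa/m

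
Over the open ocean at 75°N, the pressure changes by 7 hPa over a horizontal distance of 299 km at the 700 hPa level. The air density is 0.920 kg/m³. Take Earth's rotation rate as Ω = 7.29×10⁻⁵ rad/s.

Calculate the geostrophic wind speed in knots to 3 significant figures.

Coriolis parameter at 75°N:
f = 2Ω sin φ = 2 × 7.29×10⁻⁵ × sin 75° = 1.41×10⁻⁴ s⁻¹
Pressure gradient: |∂P/∂n| = 700 Pa / 299000 m = 2.34×10⁻³ Pa/m
Geostrophic balance (pressure-gradient force = Coriolis force):
V_g = (1/(fρ)) |∂P/∂n| = 2.34×10⁻³ / (1.41×10⁻⁴ × 0.920) = 18.1 m/s
Converting: 18.1 m/s × 1.944 = 35.1 knots

35.1 knots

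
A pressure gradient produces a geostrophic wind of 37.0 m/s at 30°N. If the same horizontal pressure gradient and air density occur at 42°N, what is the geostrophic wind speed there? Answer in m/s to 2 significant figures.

28 m/s

With the same pressure gradient and density, V_g ∝ 1/f ∝ 1/sin φ.
V₂ = V₁ · sin φ₁ / sin φ₂ = 37.0 × sin 30° / sin 42°
V₂ = 37.0 × 0.5000/0.6691 = 28 m/s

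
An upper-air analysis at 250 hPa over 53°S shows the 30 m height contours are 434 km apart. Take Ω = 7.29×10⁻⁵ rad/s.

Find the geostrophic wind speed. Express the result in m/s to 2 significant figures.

5.8 m/s

Coriolis parameter at 53°S:
f = 2Ω sin φ = 2 × 7.29×10⁻⁵ × sin 53° = 1.16×10⁻⁴ s⁻¹
Height gradient: |∂Z/∂n| = 30 m / 434000 m = 6.91×10⁻⁵
On a pressure surface, geostrophic balance gives V_g = (g/f)|∂Z/∂n|:
V_g = 9.81 × 6.91×10⁻⁵ / 1.16×10⁻⁴ = 5.82 m/s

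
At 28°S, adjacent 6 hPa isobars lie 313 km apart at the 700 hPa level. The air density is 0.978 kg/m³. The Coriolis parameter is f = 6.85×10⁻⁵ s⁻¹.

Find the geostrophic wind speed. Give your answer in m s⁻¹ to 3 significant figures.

Pressure gradient: |∂P/∂n| = 600 Pa / 313000 m = 1.92×10⁻³ Pa/m
Geostrophic balance (pressure-gradient force = Coriolis force):
V_g = (1/(fρ)) |∂P/∂n| = 1.92×10⁻³ / (6.85×10⁻⁵ × 0.978) = 28.6 m/s

28.6 m s⁻¹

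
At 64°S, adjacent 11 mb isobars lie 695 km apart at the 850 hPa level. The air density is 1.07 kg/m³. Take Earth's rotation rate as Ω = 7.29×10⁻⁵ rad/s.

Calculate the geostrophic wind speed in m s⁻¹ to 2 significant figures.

Coriolis parameter at 64°S:
f = 2Ω sin φ = 2 × 7.29×10⁻⁵ × sin 64° = 1.31×10⁻⁴ s⁻¹
Pressure gradient: |∂P/∂n| = 1100 Pa / 695000 m = 1.58×10⁻³ Pa/m
Geostrophic balance (pressure-gradient force = Coriolis force):
V_g = (1/(fρ)) |∂P/∂n| = 1.58×10⁻³ / (1.31×10⁻⁴ × 1.07) = 11.3 m/s

11 m s⁻¹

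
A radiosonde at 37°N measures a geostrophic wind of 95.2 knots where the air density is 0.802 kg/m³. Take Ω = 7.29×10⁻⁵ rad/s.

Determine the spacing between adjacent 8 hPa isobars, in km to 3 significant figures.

Coriolis parameter at 37°N:
f = 2Ω sin φ = 2 × 7.29×10⁻⁵ × sin 37° = 8.77×10⁻⁵ s⁻¹
Wind speed in SI: 95.2 knots = 49.0 m/s
Geostrophic balance rearranged: |∂P/∂n| = f ρ V_g
|∂P/∂n| = 8.77×10⁻⁵ × 0.802 × 49.0 = 3.45×10⁻³ Pa/m
Isobar spacing: Δn = ΔP/|∂P/∂n| = 800 Pa / 3.45×10⁻³ Pa/m = 232124 m ≈ 232 km

232 km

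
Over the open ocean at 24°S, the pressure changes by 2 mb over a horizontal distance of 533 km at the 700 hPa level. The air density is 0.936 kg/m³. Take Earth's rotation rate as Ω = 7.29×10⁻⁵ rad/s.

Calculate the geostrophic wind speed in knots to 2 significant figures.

Coriolis parameter at 24°S:
f = 2Ω sin φ = 2 × 7.29×10⁻⁵ × sin 24° = 5.93×10⁻⁵ s⁻¹
Pressure gradient: |∂P/∂n| = 200 Pa / 533000 m = 3.75×10⁻⁴ Pa/m
Geostrophic balance (pressure-gradient force = Coriolis force):
V_g = (1/(fρ)) |∂P/∂n| = 3.75×10⁻⁴ / (5.93×10⁻⁵ × 0.936) = 6.76 m/s
Converting: 6.76 m/s × 1.944 = 13 knots

13 knots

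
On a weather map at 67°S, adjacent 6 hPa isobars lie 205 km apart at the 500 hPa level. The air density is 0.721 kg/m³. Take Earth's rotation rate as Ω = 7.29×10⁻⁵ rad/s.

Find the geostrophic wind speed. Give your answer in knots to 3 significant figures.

Coriolis parameter at 67°S:
f = 2Ω sin φ = 2 × 7.29×10⁻⁵ × sin 67° = 1.34×10⁻⁴ s⁻¹
Pressure gradient: |∂P/∂n| = 600 Pa / 205000 m = 2.93×10⁻³ Pa/m
Geostrophic balance (pressure-gradient force = Coriolis force):
V_g = (1/(fρ)) |∂P/∂n| = 2.93×10⁻³ / (1.34×10⁻⁴ × 0.721) = 30.2 m/s
Converting: 30.2 m/s × 1.944 = 58.8 knots

58.8 knots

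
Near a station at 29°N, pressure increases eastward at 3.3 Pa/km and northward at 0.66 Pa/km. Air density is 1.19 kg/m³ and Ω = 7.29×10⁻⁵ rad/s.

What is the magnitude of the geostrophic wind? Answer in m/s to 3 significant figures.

40.0 m/s

Coriolis parameter at 29°N:
f = 2Ω sin φ = 2 × 7.29×10⁻⁵ × sin 29° = 7.07×10⁻⁵ s⁻¹
Component geostrophic relations (x east, y north):
u_g = −(1/(fρ)) ∂P/∂y,  v_g = (1/(fρ)) ∂P/∂x
u_g = −(0.66×10⁻³)/(7.07×10⁻⁵ × 1.19) = −7.85 m/s;  v_g = (3.3×10⁻³)/(7.07×10⁻⁵ × 1.19) = 39.2 m/s
|V_g| = √(u_g² + v_g²) = 40.0 m/s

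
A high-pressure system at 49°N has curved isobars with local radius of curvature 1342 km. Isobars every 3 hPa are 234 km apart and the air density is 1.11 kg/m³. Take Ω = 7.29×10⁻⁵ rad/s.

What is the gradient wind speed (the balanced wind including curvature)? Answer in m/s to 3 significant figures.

11.4 m/s

Coriolis parameter at 49°N:
f = 2Ω sin φ = 2 × 7.29×10⁻⁵ × sin 49° = 1.10×10⁻⁴ s⁻¹
Pressure gradient: |∂P/∂n| = 300 Pa / 234000 m = 1.28×10⁻³ Pa/m
Geostrophic speed: V_g = |∂P/∂n|/(fρ) = 1.28×10⁻³/(1.10×10⁻⁴ × 1.11) = 10.5 m/s
Around a high, pressure-gradient force acts outward with centrifugal, so Coriolis balances both:
fV = (1/ρ)|∂P/∂n| + V²/R  →  V² − fR·V + fR·V_g = 0
With fR = 1.10×10⁻⁴ × 1342×10³ m = 148 m/s:
V = [fR − √((fR)² − 4 fR V_g)]/2 = [148 − √(148² − 4×148×10.5)]/2 = 11.4 m/s
Supergeostrophic (V > V_g = 10.5 m/s), as expected around a high.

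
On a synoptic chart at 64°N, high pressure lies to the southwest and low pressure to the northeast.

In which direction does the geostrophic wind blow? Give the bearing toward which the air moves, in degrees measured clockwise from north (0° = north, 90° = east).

135°

The pressure-gradient force points toward the northeast (bearing 045°).
Geostrophic balance: in the Northern Hemisphere the Coriolis force deflects motion to the right, so the geostrophic wind blows 90° to the right of the pressure-gradient force (low pressure on the left).
Rotating 045° by 90° clockwise gives 135° — the wind blows toward the southeast.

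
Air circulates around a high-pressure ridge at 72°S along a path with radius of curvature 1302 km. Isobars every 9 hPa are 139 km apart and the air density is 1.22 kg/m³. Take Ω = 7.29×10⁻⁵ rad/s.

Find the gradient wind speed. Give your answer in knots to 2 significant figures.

Coriolis parameter at 72°S:
f = 2Ω sin φ = 2 × 7.29×10⁻⁵ × sin 72° = 1.39×10⁻⁴ s⁻¹
Pressure gradient: |∂P/∂n| = 900 Pa / 139000 m = 6.47×10⁻³ Pa/m
Geostrophic speed: V_g = |∂P/∂n|/(fρ) = 6.47×10⁻³/(1.39×10⁻⁴ × 1.22) = 38.3 m/s
Around a high, pressure-gradient force acts outward with centrifugal, so Coriolis balances both:
fV = (1/ρ)|∂P/∂n| + V²/R  →  V² − fR·V + fR·V_g = 0
With fR = 1.39×10⁻⁴ × 1302×10³ m = 181 m/s:
V = [fR − √((fR)² − 4 fR V_g)]/2 = [181 − √(181² − 4×181×38.3)]/2 = 55.1 m/s
Supergeostrophic (V > V_g = 38.3 m/s), as expected around a high.
Converting: 55.1 m/s × 1.944 = 110 knots

110 knots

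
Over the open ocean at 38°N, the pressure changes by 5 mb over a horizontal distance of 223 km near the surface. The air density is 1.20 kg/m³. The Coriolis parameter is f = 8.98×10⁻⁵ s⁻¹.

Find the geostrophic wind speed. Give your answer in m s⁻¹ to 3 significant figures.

Pressure gradient: |∂P/∂n| = 500 Pa / 223000 m = 2.24×10⁻³ Pa/m
Geostrophic balance (pressure-gradient force = Coriolis force):
V_g = (1/(fρ)) |∂P/∂n| = 2.24×10⁻³ / (8.98×10⁻⁵ × 1.20) = 20.8 m/s

20.8 m s⁻¹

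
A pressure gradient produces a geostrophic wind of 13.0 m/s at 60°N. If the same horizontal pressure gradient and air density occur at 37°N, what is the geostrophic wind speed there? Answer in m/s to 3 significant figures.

With the same pressure gradient and density, V_g ∝ 1/f ∝ 1/sin φ.
V₂ = V₁ · sin φ₁ / sin φ₂ = 13.0 × sin 60° / sin 37°
V₂ = 13.0 × 0.8660/0.6018 = 18.7 m/s

18.7 m/s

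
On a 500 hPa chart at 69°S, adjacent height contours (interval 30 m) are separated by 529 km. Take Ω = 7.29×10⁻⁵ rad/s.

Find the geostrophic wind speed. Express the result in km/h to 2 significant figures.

Coriolis parameter at 69°S:
f = 2Ω sin φ = 2 × 7.29×10⁻⁵ × sin 69° = 1.36×10⁻⁴ s⁻¹
Height gradient: |∂Z/∂n| = 30 m / 529000 m = 5.67×10⁻⁵
On a pressure surface, geostrophic balance gives V_g = (g/f)|∂Z/∂n|:
V_g = 9.81 × 5.67×10⁻⁵ / 1.36×10⁻⁴ = 4.09 m/s
Converting: 4.09 m/s × 3.6 = 15 km/h

15 km/h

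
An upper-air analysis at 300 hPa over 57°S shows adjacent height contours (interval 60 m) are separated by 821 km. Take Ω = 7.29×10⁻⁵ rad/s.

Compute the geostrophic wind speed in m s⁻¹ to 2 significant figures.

Coriolis parameter at 57°S:
f = 2Ω sin φ = 2 × 7.29×10⁻⁵ × sin 57° = 1.22×10⁻⁴ s⁻¹
Height gradient: |∂Z/∂n| = 60 m / 821000 m = 7.31×10⁻⁵
On a pressure surface, geostrophic balance gives V_g = (g/f)|∂Z/∂n|:
V_g = 9.81 × 7.31×10⁻⁵ / 1.22×10⁻⁴ = 5.86 m/s

5.9 m s⁻¹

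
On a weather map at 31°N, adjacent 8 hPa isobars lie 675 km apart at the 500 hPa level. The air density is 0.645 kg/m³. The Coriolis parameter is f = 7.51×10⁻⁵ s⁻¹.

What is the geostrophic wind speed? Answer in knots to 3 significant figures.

Pressure gradient: |∂P/∂n| = 800 Pa / 675000 m = 1.19×10⁻³ Pa/m
Geostrophic balance (pressure-gradient force = Coriolis force):
V_g = (1/(fρ)) |∂P/∂n| = 1.19×10⁻³ / (7.51×10⁻⁵ × 0.645) = 24.5 m/s
Converting: 24.5 m/s × 1.944 = 47.6 knots

47.6 knots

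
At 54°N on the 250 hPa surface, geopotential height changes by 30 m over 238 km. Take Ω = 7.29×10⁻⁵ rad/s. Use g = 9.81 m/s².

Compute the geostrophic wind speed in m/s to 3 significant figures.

10.5 m/s

Coriolis parameter at 54°N:
f = 2Ω sin φ = 2 × 7.29×10⁻⁵ × sin 54° = 1.18×10⁻⁴ s⁻¹
Height gradient: |∂Z/∂n| = 30 m / 238000 m = 1.26×10⁻⁴
On a pressure surface, geostrophic balance gives V_g = (g/f)|∂Z/∂n|:
V_g = 9.81 × 1.26×10⁻⁴ / 1.18×10⁻⁴ = 10.5 m/s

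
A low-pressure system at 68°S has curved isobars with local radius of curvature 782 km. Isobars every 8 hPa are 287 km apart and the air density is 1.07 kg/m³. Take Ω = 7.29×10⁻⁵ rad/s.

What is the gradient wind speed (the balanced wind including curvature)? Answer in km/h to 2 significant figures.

Coriolis parameter at 68°S:
f = 2Ω sin φ = 2 × 7.29×10⁻⁵ × sin 68° = 1.35×10⁻⁴ s⁻¹
Pressure gradient: |∂P/∂n| = 800 Pa / 287000 m = 2.79×10⁻³ Pa/m
Geostrophic speed: V_g = |∂P/∂n|/(fρ) = 2.79×10⁻³/(1.35×10⁻⁴ × 1.07) = 19.3 m/s
Around a low, centrifugal force acts outward with Coriolis, so pressure-gradient force balances both:
(1/ρ)|∂P/∂n| = fV + V²/R  →  V² + fR·V − fR·V_g = 0
With fR = 1.35×10⁻⁴ × 782×10³ m = 106 m/s:
V = [−fR + √((fR)² + 4 fR V_g)]/2 = [−106 + √(106² + 4×106×19.3)]/2 = 16.6 m/s
Subgeostrophic (V < V_g = 19.3 m/s), as expected around a low.
Converting: 16.6 m/s × 3.6 = 60 km/h

60 km/h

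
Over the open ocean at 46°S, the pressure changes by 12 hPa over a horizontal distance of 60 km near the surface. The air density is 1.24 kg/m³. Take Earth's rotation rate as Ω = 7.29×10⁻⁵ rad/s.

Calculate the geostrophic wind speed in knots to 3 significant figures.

Coriolis parameter at 46°S:
f = 2Ω sin φ = 2 × 7.29×10⁻⁵ × sin 46° = 1.05×10⁻⁴ s⁻¹
Pressure gradient: |∂P/∂n| = 1200 Pa / 60000 m = 2.00×10⁻² Pa/m
Geostrophic balance (pressure-gradient force = Coriolis force):
V_g = (1/(fρ)) |∂P/∂n| = 2.00×10⁻² / (1.05×10⁻⁴ × 1.24) = 154 m/s
Converting: 154 m/s × 1.944 = 299 knots

299 knots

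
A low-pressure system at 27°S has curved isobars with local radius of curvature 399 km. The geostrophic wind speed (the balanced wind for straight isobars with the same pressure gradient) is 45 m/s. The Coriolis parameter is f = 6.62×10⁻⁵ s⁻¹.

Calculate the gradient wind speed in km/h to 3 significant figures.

85.4 km/h

Around a low, centrifugal force acts outward with Coriolis, so pressure-gradient force balances both:
(1/ρ)|∂P/∂n| = fV + V²/R  →  V² + fR·V − fR·V_g = 0
With fR = 6.62×10⁻⁵ × 399×10³ m = 26.4 m/s:
V = [−fR + √((fR)² + 4 fR V_g)]/2 = [−26.4 + √(26.4² + 4×26.4×45)]/2 = 23.7 m/s
Subgeostrophic (V < V_g = 45 m/s), as expected around a low.
Converting: 23.7 m/s × 3.6 = 85.4 km/h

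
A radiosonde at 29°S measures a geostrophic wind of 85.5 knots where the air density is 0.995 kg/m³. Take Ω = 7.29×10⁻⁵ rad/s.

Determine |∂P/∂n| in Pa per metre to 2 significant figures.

3.1×10⁻³ Pa/m

Coriolis parameter at 29°S:
f = 2Ω sin φ = 2 × 7.29×10⁻⁵ × sin 29° = 7.07×10⁻⁵ s⁻¹
Wind speed in SI: 85.5 knots = 44.0 m/s
Geostrophic balance rearranged: |∂P/∂n| = f ρ V_g
|∂P/∂n| = 7.07×10⁻⁵ × 0.995 × 44.0 = 3.09×10⁻³ Pa/m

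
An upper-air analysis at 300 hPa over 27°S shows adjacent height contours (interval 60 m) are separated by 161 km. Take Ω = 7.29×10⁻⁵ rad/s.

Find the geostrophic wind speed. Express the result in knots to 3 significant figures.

Coriolis parameter at 27°S:
f = 2Ω sin φ = 2 × 7.29×10⁻⁵ × sin 27° = 6.62×10⁻⁵ s⁻¹
Height gradient: |∂Z/∂n| = 60 m / 161000 m = 3.73×10⁻⁴
On a pressure surface, geostrophic balance gives V_g = (g/f)|∂Z/∂n|:
V_g = 9.81 × 3.73×10⁻⁴ / 6.62×10⁻⁵ = 55.2 m/s
Converting: 55.2 m/s × 1.944 = 107 knots

107 knots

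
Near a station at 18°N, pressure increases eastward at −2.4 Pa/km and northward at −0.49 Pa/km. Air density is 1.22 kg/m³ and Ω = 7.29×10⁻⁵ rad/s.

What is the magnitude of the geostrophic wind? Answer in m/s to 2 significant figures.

Coriolis parameter at 18°N:
f = 2Ω sin φ = 2 × 7.29×10⁻⁵ × sin 18° = 4.51×10⁻⁵ s⁻¹
Component geostrophic relations (x east, y north):
u_g = −(1/(fρ)) ∂P/∂y,  v_g = (1/(fρ)) ∂P/∂x
u_g = −(−0.49×10⁻³)/(4.51×10⁻⁵ × 1.22) = 8.91 m/s;  v_g = (−2.4×10⁻³)/(4.51×10⁻⁵ × 1.22) = −43.7 m/s
|V_g| = √(u_g² + v_g²) = 44.6 m/s

45 m/s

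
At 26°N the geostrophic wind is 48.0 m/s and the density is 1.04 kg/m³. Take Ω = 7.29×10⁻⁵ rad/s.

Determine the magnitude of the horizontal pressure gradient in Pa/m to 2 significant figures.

3.2×10⁻³ Pa/m

Coriolis parameter at 26°N:
f = 2Ω sin φ = 2 × 7.29×10⁻⁵ × sin 26° = 6.39×10⁻⁵ s⁻¹
Geostrophic balance rearranged: |∂P/∂n| = f ρ V_g
|∂P/∂n| = 6.39×10⁻⁵ × 1.04 × 48.0 = 3.19×10⁻³ Pa/m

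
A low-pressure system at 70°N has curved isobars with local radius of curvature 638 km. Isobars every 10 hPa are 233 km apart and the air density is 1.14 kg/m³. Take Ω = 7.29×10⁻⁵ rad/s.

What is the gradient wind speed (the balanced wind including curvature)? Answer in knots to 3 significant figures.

42.7 knots

Coriolis parameter at 70°N:
f = 2Ω sin φ = 2 × 7.29×10⁻⁵ × sin 70° = 1.37×10⁻⁴ s⁻¹
Pressure gradient: |∂P/∂n| = 1000 Pa / 233000 m = 4.29×10⁻³ Pa/m
Geostrophic speed: V_g = |∂P/∂n|/(fρ) = 4.29×10⁻³/(1.37×10⁻⁴ × 1.14) = 27.5 m/s
Around a low, centrifugal force acts outward with Coriolis, so pressure-gradient force balances both:
(1/ρ)|∂P/∂n| = fV + V²/R  →  V² + fR·V − fR·V_g = 0
With fR = 1.37×10⁻⁴ × 638×10³ m = 87.4 m/s:
V = [−fR + √((fR)² + 4 fR V_g)]/2 = [−87.4 + √(87.4² + 4×87.4×27.5)]/2 = 22 m/s
Subgeostrophic (V < V_g = 27.5 m/s), as expected around a low.
Converting: 22 m/s × 1.944 = 42.7 knots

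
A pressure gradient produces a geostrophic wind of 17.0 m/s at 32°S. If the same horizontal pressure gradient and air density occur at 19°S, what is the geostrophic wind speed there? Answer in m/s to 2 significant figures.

28 m/s

With the same pressure gradient and density, V_g ∝ 1/f ∝ 1/sin φ.
V₂ = V₁ · sin φ₁ / sin φ₂ = 17.0 × sin 32° / sin 19°
V₂ = 17.0 × 0.5299/0.3256 = 28 m/s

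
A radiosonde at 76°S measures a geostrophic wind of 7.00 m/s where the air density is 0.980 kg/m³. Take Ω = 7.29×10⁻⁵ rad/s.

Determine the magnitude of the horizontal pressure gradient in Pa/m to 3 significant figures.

Coriolis parameter at 76°S:
f = 2Ω sin φ = 2 × 7.29×10⁻⁵ × sin 76° = 1.41×10⁻⁴ s⁻¹
Geostrophic balance rearranged: |∂P/∂n| = f ρ V_g
|∂P/∂n| = 1.41×10⁻⁴ × 0.980 × 7.00 = 9.70×10⁻⁴ Pa/m

9.70×10⁻⁴ Pa/m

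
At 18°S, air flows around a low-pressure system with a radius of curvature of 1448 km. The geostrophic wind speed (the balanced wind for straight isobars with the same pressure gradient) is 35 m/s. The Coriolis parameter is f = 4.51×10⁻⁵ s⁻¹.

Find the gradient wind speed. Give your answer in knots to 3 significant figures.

49.1 knots

Around a low, centrifugal force acts outward with Coriolis, so pressure-gradient force balances both:
(1/ρ)|∂P/∂n| = fV + V²/R  →  V² + fR·V − fR·V_g = 0
With fR = 4.51×10⁻⁵ × 1448×10³ m = 65.3 m/s:
V = [−fR + √((fR)² + 4 fR V_g)]/2 = [−65.3 + √(65.3² + 4×65.3×35)]/2 = 25.2 m/s
Subgeostrophic (V < V_g = 35 m/s), as expected around a low.
Converting: 25.2 m/s × 1.944 = 49.1 knots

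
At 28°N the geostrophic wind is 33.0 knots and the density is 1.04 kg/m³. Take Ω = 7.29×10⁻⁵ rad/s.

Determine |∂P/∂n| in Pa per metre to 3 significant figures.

1.21×10⁻³ Pa/m

Coriolis parameter at 28°N:
f = 2Ω sin φ = 2 × 7.29×10⁻⁵ × sin 28° = 6.84×10⁻⁵ s⁻¹
Wind speed in SI: 33.0 knots = 17.0 m/s
Geostrophic balance rearranged: |∂P/∂n| = f ρ V_g
|∂P/∂n| = 6.84×10⁻⁵ × 1.04 × 17.0 = 1.21×10⁻³ Pa/m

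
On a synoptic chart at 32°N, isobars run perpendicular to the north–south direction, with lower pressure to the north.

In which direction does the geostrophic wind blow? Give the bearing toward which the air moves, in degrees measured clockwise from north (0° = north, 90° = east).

090°

The pressure-gradient force points toward the north (bearing 000°).
Geostrophic balance: in the Northern Hemisphere the Coriolis force deflects motion to the right, so the geostrophic wind blows 90° to the right of the pressure-gradient force (low pressure on the left).
Rotating 000° by 90° clockwise gives 090° — the wind blows toward the east.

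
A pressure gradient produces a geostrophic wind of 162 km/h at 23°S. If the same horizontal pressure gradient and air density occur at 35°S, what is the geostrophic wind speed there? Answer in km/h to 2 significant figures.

110 km/h

With the same pressure gradient and density, V_g ∝ 1/f ∝ 1/sin φ.
V₂ = V₁ · sin φ₁ / sin φ₂ = 162 × sin 23° / sin 35°
V₂ = 162 × 0.3907/0.5736 = 110 km/h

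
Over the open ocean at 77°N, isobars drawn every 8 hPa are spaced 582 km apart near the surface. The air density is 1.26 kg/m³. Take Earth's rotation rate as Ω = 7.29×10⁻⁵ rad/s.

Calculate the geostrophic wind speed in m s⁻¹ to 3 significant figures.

7.68 m s⁻¹

Coriolis parameter at 77°N:
f = 2Ω sin φ = 2 × 7.29×10⁻⁵ × sin 77° = 1.42×10⁻⁴ s⁻¹
Pressure gradient: |∂P/∂n| = 800 Pa / 582000 m = 1.37×10⁻³ Pa/m
Geostrophic balance (pressure-gradient force = Coriolis force):
V_g = (1/(fρ)) |∂P/∂n| = 1.37×10⁻³ / (1.42×10⁻⁴ × 1.26) = 7.68 m/s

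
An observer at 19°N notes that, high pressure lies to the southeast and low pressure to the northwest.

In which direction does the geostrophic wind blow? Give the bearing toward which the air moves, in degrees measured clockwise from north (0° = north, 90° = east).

045°

The pressure-gradient force points toward the northwest (bearing 315°).
Geostrophic balance: in the Northern Hemisphere the Coriolis force deflects motion to the right, so the geostrophic wind blows 90° to the right of the pressure-gradient force (low pressure on the left).
Rotating 315° by 90° clockwise gives 045° — the wind blows toward the northeast.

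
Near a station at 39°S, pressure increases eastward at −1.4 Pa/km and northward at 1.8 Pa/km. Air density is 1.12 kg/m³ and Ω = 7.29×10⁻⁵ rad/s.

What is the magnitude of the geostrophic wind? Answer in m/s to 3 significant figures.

Coriolis parameter at 39°S:
f = 2Ω sin φ = 2 × 7.29×10⁻⁵ × sin 39° = 9.18×10⁻⁵ s⁻¹
In the Southern Hemisphere f is negative: f = −9.18×10⁻⁵ s⁻¹.
Component geostrophic relations (x east, y north):
u_g = −(1/(fρ)) ∂P/∂y,  v_g = (1/(fρ)) ∂P/∂x
u_g = −(1.8×10⁻³)/(−9.18×10⁻⁵ × 1.12) = 17.5 m/s;  v_g = (−1.4×10⁻³)/(−9.18×10⁻⁵ × 1.12) = 13.6 m/s
|V_g| = √(u_g² + v_g²) = 22.2 m/s

22.2 m/s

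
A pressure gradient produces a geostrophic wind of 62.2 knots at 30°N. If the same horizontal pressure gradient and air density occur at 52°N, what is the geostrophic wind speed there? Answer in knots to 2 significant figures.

39 knots

With the same pressure gradient and density, V_g ∝ 1/f ∝ 1/sin φ.
V₂ = V₁ · sin φ₁ / sin φ₂ = 62.2 × sin 30° / sin 52°
V₂ = 62.2 × 0.5000/0.7880 = 39 knots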